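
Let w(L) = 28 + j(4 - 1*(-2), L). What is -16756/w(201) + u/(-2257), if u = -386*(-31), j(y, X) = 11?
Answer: -38284966/88023 ≈ -434.94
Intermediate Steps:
w(L) = 39 (w(L) = 28 + 11 = 39)
u = 11966
-16756/w(201) + u/(-2257) = -16756/39 + 11966/(-2257) = -16756*1/39 + 11966*(-1/2257) = -16756/39 - 11966/2257 = -38284966/88023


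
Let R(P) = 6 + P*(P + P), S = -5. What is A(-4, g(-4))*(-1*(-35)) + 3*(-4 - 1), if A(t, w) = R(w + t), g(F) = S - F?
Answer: 1945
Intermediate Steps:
g(F) = -5 - F
R(P) = 6 + 2*P² (R(P) = 6 + P*(2*P) = 6 + 2*P²)
A(t, w) = 6 + 2*(t + w)² (A(t, w) = 6 + 2*(w + t)² = 6 + 2*(t + w)²)
A(-4, g(-4))*(-1*(-35)) + 3*(-4 - 1) = (6 + 2*(-4 + (-5 - 1*(-4)))²)*(-1*(-35)) + 3*(-4 - 1) = (6 + 2*(-4 + (-5 + 4))²)*35 + 3*(-5) = (6 + 2*(-4 - 1)²)*35 - 15 = (6 + 2*(-5)²)*35 - 15 = (6 + 2*25)*35 - 15 = (6 + 50)*35 - 15 = 56*35 - 15 = 1960 - 15 = 1945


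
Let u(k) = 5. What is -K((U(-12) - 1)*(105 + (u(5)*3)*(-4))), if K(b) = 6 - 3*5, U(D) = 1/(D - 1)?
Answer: 9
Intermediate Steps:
U(D) = 1/(-1 + D)
K(b) = -9 (K(b) = 6 - 15 = -9)
-K((U(-12) - 1)*(105 + (u(5)*3)*(-4))) = -1*(-9) = 9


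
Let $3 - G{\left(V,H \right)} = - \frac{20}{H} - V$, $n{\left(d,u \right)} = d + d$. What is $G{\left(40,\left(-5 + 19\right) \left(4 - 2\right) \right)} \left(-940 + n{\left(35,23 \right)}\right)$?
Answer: $- \frac{266220}{7} \approx -38031.0$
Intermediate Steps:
$n{\left(d,u \right)} = 2 d$
$G{\left(V,H \right)} = 3 + V + \frac{20}{H}$ ($G{\left(V,H \right)} = 3 - \left(- \frac{20}{H} - V\right) = 3 - \left(- V - \frac{20}{H}\right) = 3 + \left(V + \frac{20}{H}\right) = 3 + V + \frac{20}{H}$)
$G{\left(40,\left(-5 + 19\right) \left(4 - 2\right) \right)} \left(-940 + n{\left(35,23 \right)}\right) = \left(3 + 40 + \frac{20}{\left(-5 + 19\right) \left(4 - 2\right)}\right) \left(-940 + 2 \cdot 35\right) = \left(3 + 40 + \frac{20}{14 \cdot 2}\right) \left(-940 + 70\right) = \left(3 + 40 + \frac{20}{28}\right) \left(-870\right) = \left(3 + 40 + 20 \cdot \frac{1}{28}\right) \left(-870\right) = \left(3 + 40 + \frac{5}{7}\right) \left(-870\right) = \frac{306}{7} \left(-870\right) = - \frac{266220}{7}$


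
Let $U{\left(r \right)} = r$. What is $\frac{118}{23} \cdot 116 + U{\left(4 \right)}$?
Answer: $\frac{13780}{23} \approx 599.13$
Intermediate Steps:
$\frac{118}{23} \cdot 116 + U{\left(4 \right)} = \frac{118}{23} \cdot 116 + 4 = \frac{13688}{23} + 4 = \frac{13780}{23}$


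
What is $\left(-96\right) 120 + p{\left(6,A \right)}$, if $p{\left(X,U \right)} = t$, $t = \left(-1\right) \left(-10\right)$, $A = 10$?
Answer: $-11510$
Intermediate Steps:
$t = 10$
$p{\left(X,U \right)} = 10$
$\left(-96\right) 120 + p{\left(6,A \right)} = \left(-96\right) 120 + 10 = -11520 + 10 = -11510$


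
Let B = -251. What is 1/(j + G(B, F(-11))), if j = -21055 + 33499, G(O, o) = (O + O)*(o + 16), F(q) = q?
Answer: 1/9934 ≈ 0.00010066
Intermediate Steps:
G(O, o) = 2*O*(16 + o) (G(O, o) = (2*O)*(16 + o) = 2*O*(16 + o))
j = 12444
1/(j + G(B, F(-11))) = 1/(12444 + 2*(-251)*(16 - 11)) = 1/(12444 + 2*(-251)*5) = 1/(12444 - 2510) = 1/9934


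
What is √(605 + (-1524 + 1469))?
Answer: 5*√22 ≈ 23.452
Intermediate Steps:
√(605 + (-1524 + 1469)) = √(605 - 55) = √550 = 5*√22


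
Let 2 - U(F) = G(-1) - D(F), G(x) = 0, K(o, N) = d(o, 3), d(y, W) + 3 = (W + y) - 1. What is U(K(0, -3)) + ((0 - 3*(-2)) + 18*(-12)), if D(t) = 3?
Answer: -205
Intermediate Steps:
d(y, W) = -4 + W + y (d(y, W) = -3 + ((W + y) - 1) = -3 + (-1 + W + y) = -4 + W + y)
K(o, N) = -1 + o (K(o, N) = -4 + 3 + o = -1 + o)
U(F) = 5 (U(F) = 2 - (0 - 1*3) = 2 - (0 - 3) = 2 - 1*(-3) = 2 + 3 = 5)
U(K(0, -3)) + ((0 - 3*(-2)) + 18*(-12)) = 5 + ((0 - 3*(-2)) + 18*(-12)) = 5 + ((0 + 6) - 216) = 5 + (6 - 216) = 5 - 210 = -205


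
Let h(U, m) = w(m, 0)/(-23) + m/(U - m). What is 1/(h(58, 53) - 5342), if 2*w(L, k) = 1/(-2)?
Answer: -460/2452439 ≈ -0.00018757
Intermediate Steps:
w(L, k) = -¼ (w(L, k) = (½)/(-2) = (½)*(-½) = -¼)
h(U, m) = 1/92 + m/(U - m) (h(U, m) = -¼/(-23) + m/(U - m) = -¼*(-1/23) + m/(U - m) = 1/92 + m/(U - m))
1/(h(58, 53) - 5342) = 1/((58 + 91*53)/(92*(58 - 1*53)) - 5342) = 1/((58 + 4823)/(92*(58 - 53)) - 5342) = 1/((1/92)*4881/5 - 5342) = 1/((1/92)*(⅕)*4881 - 5342) = 1/(4881/460 - 5342) = 1/(-2452439/460) = -460/2452439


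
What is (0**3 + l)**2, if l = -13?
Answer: 169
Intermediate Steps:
(0**3 + l)**2 = (0**3 - 13)**2 = (0 - 13)**2 = (-13)**2 = 169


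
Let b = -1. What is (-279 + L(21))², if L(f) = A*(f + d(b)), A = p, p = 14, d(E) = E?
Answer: 1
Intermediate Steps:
A = 14
L(f) = -14 + 14*f (L(f) = 14*(f - 1) = 14*(-1 + f) = -14 + 14*f)
(-279 + L(21))² = (-279 + (-14 + 14*21))² = (-279 + (-14 + 294))² = (-279 + 280)² = 1² = 1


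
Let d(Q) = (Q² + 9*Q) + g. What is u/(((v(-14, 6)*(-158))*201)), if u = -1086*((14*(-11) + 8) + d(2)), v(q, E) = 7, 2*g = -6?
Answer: -22987/37051 ≈ -0.62041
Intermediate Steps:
g = -3 (g = (½)*(-6) = -3)
d(Q) = -3 + Q² + 9*Q (d(Q) = (Q² + 9*Q) - 3 = -3 + Q² + 9*Q)
u = 137922 (u = -1086*((14*(-11) + 8) + (-3 + 2² + 9*2)) = -1086*((-154 + 8) + (-3 + 4 + 18)) = -1086*(-146 + 19) = -1086*(-127) = 137922)
u/(((v(-14, 6)*(-158))*201)) = 137922/(((7*(-158))*201)) = 137922/((-1106*201)) = 137922/(-222306) = 137922*(-1/222306) = -22987/37051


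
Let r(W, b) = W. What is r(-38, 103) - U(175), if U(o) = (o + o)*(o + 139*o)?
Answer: -8575038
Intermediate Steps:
U(o) = 280*o² (U(o) = (2*o)*(140*o) = 280*o²)
r(-38, 103) - U(175) = -38 - 280*175² = -38 - 280*30625 = -38 - 1*8575000 = -38 - 8575000 = -8575038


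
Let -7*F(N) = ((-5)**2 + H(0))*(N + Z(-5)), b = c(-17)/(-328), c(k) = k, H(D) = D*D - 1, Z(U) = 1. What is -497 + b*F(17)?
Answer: -143557/287 ≈ -500.20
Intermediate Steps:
H(D) = -1 + D**2 (H(D) = D**2 - 1 = -1 + D**2)
b = 17/328 (b = -17/(-328) = -17*(-1/328) = 17/328 ≈ 0.051829)
F(N) = -24/7 - 24*N/7 (F(N) = -((-5)**2 + (-1 + 0**2))*(N + 1)/7 = -(25 + (-1 + 0))*(1 + N)/7 = -(25 - 1)*(1 + N)/7 = -24*(1 + N)/7 = -(24 + 24*N)/7 = -24/7 - 24*N/7)
-497 + b*F(17) = -497 + 17*(-24/7 - 24/7*17)/328 = -497 + 17*(-24/7 - 408/7)/328 = -497 + (17/328)*(-432/7) = -497 - 918/287 = -143557/287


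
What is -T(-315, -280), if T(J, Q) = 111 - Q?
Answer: -391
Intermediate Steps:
-T(-315, -280) = -(111 - 1*(-280)) = -(111 + 280) = -1*391 = -391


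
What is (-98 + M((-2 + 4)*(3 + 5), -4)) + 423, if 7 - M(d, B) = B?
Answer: 336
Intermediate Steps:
M(d, B) = 7 - B
(-98 + M((-2 + 4)*(3 + 5), -4)) + 423 = (-98 + (7 - 1*(-4))) + 423 = (-98 + (7 + 4)) + 423 = (-98 + 11) + 423 = -87 + 423 = 336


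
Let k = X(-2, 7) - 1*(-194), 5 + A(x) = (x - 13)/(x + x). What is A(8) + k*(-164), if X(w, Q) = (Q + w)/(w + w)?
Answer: -505861/16 ≈ -31616.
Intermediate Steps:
A(x) = -5 + (-13 + x)/(2*x) (A(x) = -5 + (x - 13)/(x + x) = -5 + (-13 + x)/((2*x)) = -5 + (-13 + x)*(1/(2*x)) = -5 + (-13 + x)/(2*x))
X(w, Q) = (Q + w)/(2*w) (X(w, Q) = (Q + w)/((2*w)) = (Q + w)*(1/(2*w)) = (Q + w)/(2*w))
k = 771/4 (k = (½)*(7 - 2)/(-2) - 1*(-194) = (½)*(-½)*5 + 194 = -5/4 + 194 = 771/4 ≈ 192.75)
A(8) + k*(-164) = (½)*(-13 - 9*8)/8 + (771/4)*(-164) = (½)*(⅛)*(-13 - 72) - 31611 = (½)*(⅛)*(-85) - 31611 = -85/16 - 31611 = -505861/16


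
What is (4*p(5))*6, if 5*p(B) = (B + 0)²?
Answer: 120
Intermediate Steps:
p(B) = B²/5 (p(B) = (B + 0)²/5 = B²/5)
(4*p(5))*6 = (4*((⅕)*5²))*6 = (4*((⅕)*25))*6 = (4*5)*6 = 20*6 = 120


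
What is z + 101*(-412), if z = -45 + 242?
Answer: -41415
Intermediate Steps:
z = 197
z + 101*(-412) = 197 + 101*(-412) = 197 - 41612 = -41415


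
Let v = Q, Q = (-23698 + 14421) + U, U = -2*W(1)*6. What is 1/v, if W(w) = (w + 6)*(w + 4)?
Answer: -1/9697 ≈ -0.00010312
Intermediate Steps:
W(w) = (4 + w)*(6 + w) (W(w) = (6 + w)*(4 + w) = (4 + w)*(6 + w))
U = -420 (U = -2*(24 + 1² + 10*1)*6 = -2*(24 + 1 + 10)*6 = -2*35*6 = -70*6 = -420)
Q = -9697 (Q = (-23698 + 14421) - 420 = -9277 - 420 = -9697)
v = -9697
1/v = 1/(-9697) = -1/9697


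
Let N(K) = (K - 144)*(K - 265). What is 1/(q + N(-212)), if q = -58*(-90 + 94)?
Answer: 1/169580 ≈ 5.8969e-6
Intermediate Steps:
q = -232 (q = -58*4 = -232)
N(K) = (-265 + K)*(-144 + K) (N(K) = (-144 + K)*(-265 + K) = (-265 + K)*(-144 + K))
1/(q + N(-212)) = 1/(-232 + (38160 + (-212)² - 409*(-212))) = 1/(-232 + (38160 + 44944 + 86708)) = 1/(-232 + 169812) = 1/169580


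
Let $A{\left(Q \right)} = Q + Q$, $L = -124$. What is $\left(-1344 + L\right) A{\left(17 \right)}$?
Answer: $-49912$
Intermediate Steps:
$A{\left(Q \right)} = 2 Q$
$\left(-1344 + L\right) A{\left(17 \right)} = \left(-1344 - 124\right) 2 \cdot 17 = \left(-1468\right) 34 = -49912$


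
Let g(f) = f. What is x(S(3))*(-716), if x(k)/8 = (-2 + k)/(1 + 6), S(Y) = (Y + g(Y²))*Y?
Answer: -194752/7 ≈ -27822.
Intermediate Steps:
S(Y) = Y*(Y + Y²) (S(Y) = (Y + Y²)*Y = Y*(Y + Y²))
x(k) = -16/7 + 8*k/7 (x(k) = 8*((-2 + k)/(1 + 6)) = 8*((-2 + k)/7) = 8*((-2 + k)*(⅐)) = 8*(-2/7 + k/7) = -16/7 + 8*k/7)
x(S(3))*(-716) = (-16/7 + 8*(3²*(1 + 3))/7)*(-716) = (-16/7 + 8*(9*4)/7)*(-716) = (-16/7 + (8/7)*36)*(-716) = (-16/7 + 288/7)*(-716) = (272/7)*(-716) = -194752/7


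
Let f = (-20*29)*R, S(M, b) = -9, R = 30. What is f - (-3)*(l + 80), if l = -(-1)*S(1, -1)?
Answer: -17187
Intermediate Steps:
f = -17400 (f = -20*29*30 = -580*30 = -17400)
l = -9 (l = -(-1)*(-9) = -1*9 = -9)
f - (-3)*(l + 80) = -17400 - (-3)*(-9 + 80) = -17400 - (-3)*71 = -17400 - 1*(-213) = -17400 + 213 = -17187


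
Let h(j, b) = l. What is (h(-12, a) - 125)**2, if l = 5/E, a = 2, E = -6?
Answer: 570025/36 ≈ 15834.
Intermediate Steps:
l = -5/6 (l = 5/(-6) = 5*(-1/6) = -5/6 ≈ -0.83333)
h(j, b) = -5/6
(h(-12, a) - 125)**2 = (-5/6 - 125)**2 = (-755/6)**2 = 570025/36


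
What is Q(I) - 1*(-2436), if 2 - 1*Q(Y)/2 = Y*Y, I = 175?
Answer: -58810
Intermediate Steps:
Q(Y) = 4 - 2*Y² (Q(Y) = 4 - 2*Y*Y = 4 - 2*Y²)
Q(I) - 1*(-2436) = (4 - 2*175²) - 1*(-2436) = (4 - 2*30625) + 2436 = (4 - 61250) + 2436 = -61246 + 2436 = -58810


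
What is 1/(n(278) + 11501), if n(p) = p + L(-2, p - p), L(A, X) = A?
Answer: 1/11777 ≈ 8.4911e-5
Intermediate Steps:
n(p) = -2 + p (n(p) = p - 2 = -2 + p)
1/(n(278) + 11501) = 1/((-2 + 278) + 11501) = 1/(276 + 11501) = 1/11777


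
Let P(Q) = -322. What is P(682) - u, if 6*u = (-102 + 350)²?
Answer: -31718/3 ≈ -10573.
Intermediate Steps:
u = 30752/3 (u = (-102 + 350)²/6 = (⅙)*248² = (⅙)*61504 = 30752/3 ≈ 10251.)
P(682) - u = -322 - 1*30752/3 = -322 - 30752/3 = -31718/3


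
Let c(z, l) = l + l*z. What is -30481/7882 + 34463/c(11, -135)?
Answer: -160508293/6384420 ≈ -25.141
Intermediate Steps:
-30481/7882 + 34463/c(11, -135) = -30481/7882 + 34463/((-135*(1 + 11))) = -30481*1/7882 + 34463/((-135*12)) = -30481/7882 + 34463/(-1620) = -30481/7882 + 34463*(-1/1620) = -30481/7882 - 34463/1620 = -160508293/6384420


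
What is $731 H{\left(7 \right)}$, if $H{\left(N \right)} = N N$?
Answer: $35819$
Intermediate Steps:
$H{\left(N \right)} = N^{2}$
$731 H{\left(7 \right)} = 731 \cdot 7^{2} = 731 \cdot 49 = 35819$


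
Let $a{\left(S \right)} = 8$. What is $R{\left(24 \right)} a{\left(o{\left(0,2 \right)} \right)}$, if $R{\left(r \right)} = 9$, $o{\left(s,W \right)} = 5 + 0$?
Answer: $72$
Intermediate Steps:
$o{\left(s,W \right)} = 5$
$R{\left(24 \right)} a{\left(o{\left(0,2 \right)} \right)} = 9 \cdot 8 = 72$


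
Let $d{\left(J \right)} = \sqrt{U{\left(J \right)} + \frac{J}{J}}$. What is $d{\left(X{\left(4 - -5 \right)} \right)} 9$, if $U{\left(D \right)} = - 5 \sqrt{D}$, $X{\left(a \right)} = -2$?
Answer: $9 \sqrt{1 - 5 i \sqrt{2}} \approx 18.158 - 15.771 i$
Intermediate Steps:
$d{\left(J \right)} = \sqrt{1 - 5 \sqrt{J}}$ ($d{\left(J \right)} = \sqrt{- 5 \sqrt{J} + \frac{J}{J}} = \sqrt{- 5 \sqrt{J} + 1} = \sqrt{1 - 5 \sqrt{J}}$)
$d{\left(X{\left(4 - -5 \right)} \right)} 9 = \sqrt{1 - 5 \sqrt{-2}} \cdot 9 = \sqrt{1 - 5 i \sqrt{2}} \cdot 9 = 9 \sqrt{1 - 5 i \sqrt{2}}$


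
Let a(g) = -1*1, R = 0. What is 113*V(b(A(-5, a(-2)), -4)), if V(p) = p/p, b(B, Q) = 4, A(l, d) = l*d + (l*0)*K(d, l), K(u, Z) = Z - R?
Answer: 113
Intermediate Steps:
K(u, Z) = Z (K(u, Z) = Z - 1*0 = Z + 0 = Z)
a(g) = -1
A(l, d) = d*l (A(l, d) = l*d + (l*0)*l = d*l + 0*l = d*l + 0 = d*l)
V(p) = 1
113*V(b(A(-5, a(-2)), -4)) = 113*1 = 113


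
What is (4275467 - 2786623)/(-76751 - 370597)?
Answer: -372211/111837 ≈ -3.3282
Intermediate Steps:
(4275467 - 2786623)/(-76751 - 370597) = 1488844/(-447348) = 1488844*(-1/447348) = -372211/111837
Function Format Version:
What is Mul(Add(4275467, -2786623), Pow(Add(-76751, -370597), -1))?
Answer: Rational(-372211, 111837) ≈ -3.3282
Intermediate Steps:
Mul(Add(4275467, -2786623), Pow(Add(-76751, -370597), -1)) = Mul(1488844, Pow(-447348, -1)) = Mul(1488844, Rational(-1, 447348)) = Rational(-372211, 111837)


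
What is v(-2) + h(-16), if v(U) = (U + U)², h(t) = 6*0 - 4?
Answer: 12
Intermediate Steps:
h(t) = -4 (h(t) = 0 - 4 = -4)
v(U) = 4*U² (v(U) = (2*U)² = 4*U²)
v(-2) + h(-16) = 4*(-2)² - 4 = 4*4 - 4 = 16 - 4 = 12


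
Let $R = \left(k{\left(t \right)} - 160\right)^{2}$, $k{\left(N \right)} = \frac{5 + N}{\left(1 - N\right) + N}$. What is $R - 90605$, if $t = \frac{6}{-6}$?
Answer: $-66269$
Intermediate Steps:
$t = -1$ ($t = 6 \left(- \frac{1}{6}\right) = -1$)
$k{\left(N \right)} = 5 + N$ ($k{\left(N \right)} = \frac{5 + N}{1} = \left(5 + N\right) 1 = 5 + N$)
$R = 24336$ ($R = \left(\left(5 - 1\right) - 160\right)^{2} = \left(4 - 160\right)^{2} = \left(-156\right)^{2} = 24336$)
$R - 90605 = 24336 - 90605 = -66269$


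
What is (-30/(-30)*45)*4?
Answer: 180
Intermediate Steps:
(-30/(-30)*45)*4 = (-30*(-1/30)*45)*4 = (1*45)*4 = 45*4 = 180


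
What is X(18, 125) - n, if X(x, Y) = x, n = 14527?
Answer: -14509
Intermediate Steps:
X(18, 125) - n = 18 - 1*14527 = 18 - 14527 = -14509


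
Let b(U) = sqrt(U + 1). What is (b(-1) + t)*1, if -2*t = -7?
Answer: 7/2 ≈ 3.5000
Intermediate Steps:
t = 7/2 (t = -1/2*(-7) = 7/2 ≈ 3.5000)
b(U) = sqrt(1 + U)
(b(-1) + t)*1 = (sqrt(1 - 1) + 7/2)*1 = (sqrt(0) + 7/2)*1 = (0 + 7/2)*1 = (7/2)*1 = 7/2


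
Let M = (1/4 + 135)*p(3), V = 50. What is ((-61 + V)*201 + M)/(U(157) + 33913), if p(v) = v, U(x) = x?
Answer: -7221/136280 ≈ -0.052987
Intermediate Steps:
M = 1623/4 (M = (1/4 + 135)*3 = (541/4)*3 = 1623/4 ≈ 405.75)
((-61 + V)*201 + M)/(U(157) + 33913) = ((-61 + 50)*201 + 1623/4)/(157 + 33913) = (-11*201 + 1623/4)/34070 = (-2211 + 1623/4)*(1/34070) = -7221/4*1/34070 = -7221/136280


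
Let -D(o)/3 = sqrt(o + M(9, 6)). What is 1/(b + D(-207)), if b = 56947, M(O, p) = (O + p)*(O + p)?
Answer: 56947/3242960647 + 9*sqrt(2)/3242960647 ≈ 1.7564e-5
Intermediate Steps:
M(O, p) = (O + p)**2
D(o) = -3*sqrt(225 + o) (D(o) = -3*sqrt(o + (9 + 6)**2) = -3*sqrt(o + 15**2) = -3*sqrt(o + 225) = -3*sqrt(225 + o))
1/(b + D(-207)) = 1/(56947 - 3*sqrt(225 - 207)) = 1/(56947 - 9*sqrt(2))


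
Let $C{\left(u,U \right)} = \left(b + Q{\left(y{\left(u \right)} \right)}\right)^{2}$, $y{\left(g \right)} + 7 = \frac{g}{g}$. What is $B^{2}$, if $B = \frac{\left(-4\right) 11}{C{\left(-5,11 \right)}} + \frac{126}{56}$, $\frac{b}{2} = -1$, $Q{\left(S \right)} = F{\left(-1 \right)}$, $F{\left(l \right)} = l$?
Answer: $\frac{9025}{1296} \approx 6.9637$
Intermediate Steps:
$y{\left(g \right)} = -6$ ($y{\left(g \right)} = -7 + \frac{g}{g} = -7 + 1 = -6$)
$Q{\left(S \right)} = -1$
$b = -2$ ($b = 2 \left(-1\right) = -2$)
$C{\left(u,U \right)} = 9$ ($C{\left(u,U \right)} = \left(-2 - 1\right)^{2} = \left(-3\right)^{2} = 9$)
$B = - \frac{95}{36}$ ($B = \frac{\left(-4\right) 11}{9} + \frac{126}{56} = \left(-44\right) \frac{1}{9} + 126 \cdot \frac{1}{56} = - \frac{44}{9} + \frac{9}{4} = - \frac{95}{36} \approx -2.6389$)
$B^{2} = \left(- \frac{95}{36}\right)^{2} = \frac{9025}{1296}$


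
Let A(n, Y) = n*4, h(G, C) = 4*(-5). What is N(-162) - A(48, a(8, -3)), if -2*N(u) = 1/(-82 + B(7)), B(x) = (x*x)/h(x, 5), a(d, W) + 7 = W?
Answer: -324278/1689 ≈ -191.99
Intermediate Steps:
a(d, W) = -7 + W
h(G, C) = -20
A(n, Y) = 4*n
B(x) = -x²/20 (B(x) = (x*x)/(-20) = x²*(-1/20) = -x²/20)
N(u) = 10/1689 (N(u) = -1/(2*(-82 - 1/20*7²)) = -1/(2*(-82 - 1/20*49)) = -1/(2*(-82 - 49/20)) = -1/(2*(-1689/20)) = -½*(-20/1689) = 10/1689)
N(-162) - A(48, a(8, -3)) = 10/1689 - 4*48 = 10/1689 - 1*192 = 10/1689 - 192 = -324278/1689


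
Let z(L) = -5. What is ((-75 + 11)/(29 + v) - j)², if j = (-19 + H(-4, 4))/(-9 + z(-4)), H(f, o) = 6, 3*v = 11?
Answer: 80089/9604 ≈ 8.3391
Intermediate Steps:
v = 11/3 (v = (⅓)*11 = 11/3 ≈ 3.6667)
j = 13/14 (j = (-19 + 6)/(-9 - 5) = -13/(-14) = -13*(-1/14) = 13/14 ≈ 0.92857)
((-75 + 11)/(29 + v) - j)² = ((-75 + 11)/(29 + 11/3) - 1*13/14)² = (-64/98/3 - 13/14)² = (-64*3/98 - 13/14)² = (-96/49 - 13/14)² = (-283/98)² = 80089/9604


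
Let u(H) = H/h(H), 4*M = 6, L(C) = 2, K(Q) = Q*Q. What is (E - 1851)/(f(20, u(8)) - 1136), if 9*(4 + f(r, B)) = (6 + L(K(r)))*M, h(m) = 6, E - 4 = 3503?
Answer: -621/427 ≈ -1.4543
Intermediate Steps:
E = 3507 (E = 4 + 3503 = 3507)
K(Q) = Q**2
M = 3/2 (M = (1/4)*6 = 3/2 ≈ 1.5000)
u(H) = H/6
f(r, B) = -8/3 (f(r, B) = -4 + ((6 + 2)*(3/2))/9 = -4 + (8*(3/2))/9 = -4 + (1/9)*12 = -4 + 4/3 = -8/3)
(E - 1851)/(f(20, u(8)) - 1136) = (3507 - 1851)/(-8/3 - 1136) = 1656/(-3416/3) = 1656*(-3/3416) = -621/427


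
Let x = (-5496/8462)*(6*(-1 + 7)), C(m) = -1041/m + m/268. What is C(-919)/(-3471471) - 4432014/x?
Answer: 3906615274874799233/20609892382824 ≈ 1.8955e+5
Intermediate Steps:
C(m) = -1041/m + m/268 (C(m) = -1041/m + m*(1/268) = -1041/m + m/268)
x = -98928/4231 (x = (-5496*1/8462)*(6*6) = -2748/4231*36 = -98928/4231 ≈ -23.382)
C(-919)/(-3471471) - 4432014/x = (-1041/(-919) + (1/268)*(-919))/(-3471471) - 4432014/(-98928/4231) = (-1041*(-1/919) - 919/268)*(-1/3471471) - 4432014*(-4231/98928) = (1041/919 - 919/268)*(-1/3471471) + 1041769513/5496 = -565573/246292*(-1/3471471) + 1041769513/5496 = 29767/44999765028 + 1041769513/5496 = 3906615274874799233/20609892382824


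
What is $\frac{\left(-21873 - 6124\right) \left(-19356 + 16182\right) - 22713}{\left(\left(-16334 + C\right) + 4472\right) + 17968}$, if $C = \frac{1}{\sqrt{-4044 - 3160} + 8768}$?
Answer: $\frac{8341343033009730408}{573304550173085} + \frac{35535906 i \sqrt{1801}}{573304550173085} \approx 14550.0 + 2.6305 \cdot 10^{-6} i$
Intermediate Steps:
$C = \frac{1}{8768 + 2 i \sqrt{1801}}$ ($C = \frac{1}{\sqrt{-7204} + 8768} = \frac{1}{2 i \sqrt{1801} + 8768} = \frac{1}{8768 + 2 i \sqrt{1801}} \approx 0.00011404 - 1.104 \cdot 10^{-6} i$)
$\frac{\left(-21873 - 6124\right) \left(-19356 + 16182\right) - 22713}{\left(\left(-16334 + C\right) + 4472\right) + 17968} = \frac{\left(-21873 - 6124\right) \left(-19356 + 16182\right) - 22713}{\left(\left(-16334 + \left(\frac{2192}{19221257} - \frac{i \sqrt{1801}}{38442514}\right)\right) + 4472\right) + 17968} = \frac{\left(-27997\right) \left(-3174\right) - 22713}{\left(\left(- \frac{313960009646}{19221257} - \frac{i \sqrt{1801}}{38442514}\right) + 4472\right) + 17968} = \frac{88862478 - 22713}{\left(- \frac{228002548342}{19221257} - \frac{i \sqrt{1801}}{38442514}\right) + 17968} = \frac{88839765}{\frac{117364997434}{19221257} - \frac{i \sqrt{1801}}{38442514}}$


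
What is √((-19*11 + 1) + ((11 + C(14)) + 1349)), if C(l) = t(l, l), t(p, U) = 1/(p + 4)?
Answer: √41474/6 ≈ 33.942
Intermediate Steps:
t(p, U) = 1/(4 + p)
C(l) = 1/(4 + l)
√((-19*11 + 1) + ((11 + C(14)) + 1349)) = √((-19*11 + 1) + ((11 + 1/(4 + 14)) + 1349)) = √((-209 + 1) + ((11 + 1/18) + 1349)) = √(-208 + ((11 + 1/18) + 1349)) = √(-208 + (199/18 + 1349)) = √(-208 + 24481/18) = √(20737/18) = √41474/6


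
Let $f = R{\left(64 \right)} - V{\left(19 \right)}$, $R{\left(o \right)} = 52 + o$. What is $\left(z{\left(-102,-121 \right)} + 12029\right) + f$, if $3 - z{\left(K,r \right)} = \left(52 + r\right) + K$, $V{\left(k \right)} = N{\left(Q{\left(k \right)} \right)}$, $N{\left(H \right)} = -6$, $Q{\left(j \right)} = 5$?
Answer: $12325$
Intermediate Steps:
$V{\left(k \right)} = -6$
$z{\left(K,r \right)} = -49 - K - r$ ($z{\left(K,r \right)} = 3 - \left(\left(52 + r\right) + K\right) = 3 - \left(52 + K + r\right) = -49 - K - r$)
$f = 122$ ($f = \left(52 + 64\right) - -6 = 116 + 6 = 122$)
$\left(z{\left(-102,-121 \right)} + 12029\right) + f = \left(\left(-49 - -102 - -121\right) + 12029\right) + 122 = \left(\left(-49 + 102 + 121\right) + 12029\right) + 122 = \left(174 + 12029\right) + 122 = 12203 + 122 = 12325$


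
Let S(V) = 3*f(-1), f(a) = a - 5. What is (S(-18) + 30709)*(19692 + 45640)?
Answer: 2005104412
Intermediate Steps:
f(a) = -5 + a
S(V) = -18 (S(V) = 3*(-5 - 1) = 3*(-6) = -18)
(S(-18) + 30709)*(19692 + 45640) = (-18 + 30709)*(19692 + 45640) = 30691*65332 = 2005104412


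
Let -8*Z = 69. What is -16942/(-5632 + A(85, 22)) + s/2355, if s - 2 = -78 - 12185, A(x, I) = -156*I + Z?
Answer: -190242787/56976085 ≈ -3.3390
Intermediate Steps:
Z = -69/8 (Z = -1/8*69 = -69/8 ≈ -8.6250)
A(x, I) = -69/8 - 156*I (A(x, I) = -156*I - 69/8 = -69/8 - 156*I)
s = -12261 (s = 2 + (-78 - 12185) = 2 - 12263 = -12261)
-16942/(-5632 + A(85, 22)) + s/2355 = -16942/(-5632 + (-69/8 - 156*22)) - 12261/2355 = -16942/(-5632 + (-69/8 - 3432)) - 12261*1/2355 = -16942/(-5632 - 27525/8) - 4087/785 = -16942/(-72581/8) - 4087/785 = -16942*(-8/72581) - 4087/785 = 135536/72581 - 4087/785 = -190242787/56976085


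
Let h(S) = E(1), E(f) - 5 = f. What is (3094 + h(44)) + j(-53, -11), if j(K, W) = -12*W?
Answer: 3232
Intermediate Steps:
E(f) = 5 + f
h(S) = 6 (h(S) = 5 + 1 = 6)
(3094 + h(44)) + j(-53, -11) = (3094 + 6) - 12*(-11) = 3100 + 132 = 3232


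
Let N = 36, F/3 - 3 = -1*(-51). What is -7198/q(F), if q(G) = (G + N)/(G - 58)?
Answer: -374296/99 ≈ -3780.8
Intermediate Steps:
F = 162 (F = 9 + 3*(-1*(-51)) = 9 + 3*51 = 9 + 153 = 162)
q(G) = (36 + G)/(-58 + G) (q(G) = (G + 36)/(G - 58) = (36 + G)/(-58 + G))
-7198/q(F) = -7198*(-58 + 162)/(36 + 162) = -7198/(198/104) = -7198/((1/104)*198) = -7198/99/52 = -7198*52/99 = -374296/99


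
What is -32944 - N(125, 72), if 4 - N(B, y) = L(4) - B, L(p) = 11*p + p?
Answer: -33025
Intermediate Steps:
L(p) = 12*p
N(B, y) = -44 + B (N(B, y) = 4 - (12*4 - B) = 4 - (48 - B) = 4 + (-48 + B) = -44 + B)
-32944 - N(125, 72) = -32944 - (-44 + 125) = -32944 - 1*81 = -32944 - 81 = -33025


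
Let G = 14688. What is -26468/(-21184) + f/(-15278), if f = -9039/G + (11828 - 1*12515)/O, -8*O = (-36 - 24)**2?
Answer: 773336204491/618979003200 ≈ 1.2494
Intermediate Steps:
O = -450 (O = -(-36 - 24)**2/8 = -1/8*(-60)**2 = -1/8*3600 = -450)
f = 111539/122400 (f = -9039/14688 + (11828 - 1*12515)/(-450) = -9039*1/14688 + (11828 - 12515)*(-1/450) = -3013/4896 - 687*(-1/450) = -3013/4896 + 229/150 = 111539/122400 ≈ 0.91127)
-26468/(-21184) + f/(-15278) = -26468/(-21184) + (111539/122400)/(-15278) = -26468*(-1/21184) + (111539/122400)*(-1/15278) = 6617/5296 - 111539/1870027200 = 773336204491/618979003200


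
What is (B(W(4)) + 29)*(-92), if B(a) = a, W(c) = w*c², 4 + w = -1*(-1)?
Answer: 1748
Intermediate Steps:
w = -3 (w = -4 - 1*(-1) = -4 + 1 = -3)
W(c) = -3*c²
(B(W(4)) + 29)*(-92) = (-3*4² + 29)*(-92) = (-3*16 + 29)*(-92) = (-48 + 29)*(-92) = -19*(-92) = 1748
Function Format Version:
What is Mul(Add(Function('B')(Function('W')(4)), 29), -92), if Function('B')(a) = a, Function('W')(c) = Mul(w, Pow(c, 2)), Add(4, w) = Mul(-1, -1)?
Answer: 1748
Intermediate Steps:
w = -3 (w = Add(-4, Mul(-1, -1)) = Add(-4, 1) = -3)
Function('W')(c) = Mul(-3, Pow(c, 2))
Mul(Add(Function('B')(Function('W')(4)), 29), -92) = Mul(Add(Mul(-3, Pow(4, 2)), 29), -92) = Mul(Add(Mul(-3, 16), 29), -92) = Mul(Add(-48, 29), -92) = Mul(-19, -92) = 1748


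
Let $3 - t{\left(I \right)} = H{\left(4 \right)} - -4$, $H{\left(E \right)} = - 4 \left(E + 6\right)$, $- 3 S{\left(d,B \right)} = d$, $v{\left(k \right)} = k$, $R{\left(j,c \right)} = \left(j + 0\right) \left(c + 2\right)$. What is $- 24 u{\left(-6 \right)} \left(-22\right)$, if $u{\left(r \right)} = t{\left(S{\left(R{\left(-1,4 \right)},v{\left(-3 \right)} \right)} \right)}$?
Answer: $20592$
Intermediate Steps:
$R{\left(j,c \right)} = j \left(2 + c\right)$
$S{\left(d,B \right)} = - \frac{d}{3}$
$H{\left(E \right)} = -24 - 4 E$ ($H{\left(E \right)} = - 4 \left(6 + E\right) = -24 - 4 E$)
$t{\left(I \right)} = 39$ ($t{\left(I \right)} = 3 - \left(\left(-24 - 16\right) - -4\right) = 3 - \left(\left(-24 - 16\right) + 4\right) = 3 - \left(-40 + 4\right) = 3 - -36 = 3 + 36 = 39$)
$u{\left(r \right)} = 39$
$- 24 u{\left(-6 \right)} \left(-22\right) = \left(-24\right) 39 \left(-22\right) = \left(-936\right) \left(-22\right) = 20592$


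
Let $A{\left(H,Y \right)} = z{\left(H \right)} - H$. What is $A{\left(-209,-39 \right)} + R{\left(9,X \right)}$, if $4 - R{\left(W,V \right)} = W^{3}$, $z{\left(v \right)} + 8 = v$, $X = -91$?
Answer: $-733$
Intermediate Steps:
$z{\left(v \right)} = -8 + v$
$R{\left(W,V \right)} = 4 - W^{3}$
$A{\left(H,Y \right)} = -8$ ($A{\left(H,Y \right)} = \left(-8 + H\right) - H = -8$)
$A{\left(-209,-39 \right)} + R{\left(9,X \right)} = -8 + \left(4 - 9^{3}\right) = -8 + \left(4 - 729\right) = -8 - 725 = -733$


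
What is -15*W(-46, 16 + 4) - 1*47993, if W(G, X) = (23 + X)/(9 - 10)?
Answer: -47348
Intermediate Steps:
W(G, X) = -23 - X (W(G, X) = (23 + X)/(-1) = (23 + X)*(-1) = -23 - X)
-15*W(-46, 16 + 4) - 1*47993 = -15*(-23 - (16 + 4)) - 1*47993 = -15*(-23 - 1*20) - 47993 = -15*(-23 - 20) - 47993 = -15*(-43) - 47993 = 645 - 47993 = -47348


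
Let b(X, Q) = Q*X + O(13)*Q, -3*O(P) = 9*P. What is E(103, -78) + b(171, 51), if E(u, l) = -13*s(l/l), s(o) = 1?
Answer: 6719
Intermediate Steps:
O(P) = -3*P
E(u, l) = -13 (E(u, l) = -13*1 = -13)
b(X, Q) = -39*Q + Q*X (b(X, Q) = Q*X + (-3*13)*Q = Q*X - 39*Q = -39*Q + Q*X)
E(103, -78) + b(171, 51) = -13 + 51*(-39 + 171) = -13 + 51*132 = -13 + 6732 = 6719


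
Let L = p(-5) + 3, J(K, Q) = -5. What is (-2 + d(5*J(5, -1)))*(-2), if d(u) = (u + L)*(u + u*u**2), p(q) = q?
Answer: -845096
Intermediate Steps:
L = -2 (L = -5 + 3 = -2)
d(u) = (-2 + u)*(u + u**3) (d(u) = (u - 2)*(u + u*u**2) = (-2 + u)*(u + u**3))
(-2 + d(5*J(5, -1)))*(-2) = (-2 + (5*(-5))*(-2 + 5*(-5) + (5*(-5))**3 - 2*(5*(-5))**2))*(-2) = (-2 - 25*(-2 - 25 + (-25)**3 - 2*(-25)**2))*(-2) = (-2 - 25*(-2 - 25 - 15625 - 2*625))*(-2) = (-2 - 25*(-2 - 25 - 15625 - 1250))*(-2) = (-2 - 25*(-16902))*(-2) = (-2 + 422550)*(-2) = 422548*(-2) = -845096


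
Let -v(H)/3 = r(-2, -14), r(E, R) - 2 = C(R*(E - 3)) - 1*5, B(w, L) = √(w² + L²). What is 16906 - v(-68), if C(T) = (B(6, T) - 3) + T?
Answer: 17098 + 6*√1234 ≈ 17309.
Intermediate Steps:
B(w, L) = √(L² + w²)
C(T) = -3 + T + √(36 + T²) (C(T) = (√(T² + 6²) - 3) + T = (√(T² + 36) - 3) + T = (√(36 + T²) - 3) + T = (-3 + √(36 + T²)) + T = -3 + T + √(36 + T²))
r(E, R) = -6 + √(36 + R²*(-3 + E)²) + R*(-3 + E) (r(E, R) = 2 + ((-3 + R*(E - 3) + √(36 + (R*(E - 3))²)) - 1*5) = 2 + ((-3 + R*(-3 + E) + √(36 + (R*(-3 + E))²)) - 5) = 2 + ((-3 + R*(-3 + E) + √(36 + R²*(-3 + E)²)) - 5) = 2 + ((-3 + √(36 + R²*(-3 + E)²) + R*(-3 + E)) - 5) = 2 + (-8 + √(36 + R²*(-3 + E)²) + R*(-3 + E)) = -6 + √(36 + R²*(-3 + E)²) + R*(-3 + E))
v(H) = -192 - 6*√1234 (v(H) = -3*(-6 + √(36 + (-14)²*(-3 - 2)²) - 14*(-3 - 2)) = -3*(-6 + √(36 + 196*(-5)²) - 14*(-5)) = -3*(-6 + √(36 + 196*25) + 70) = -3*(-6 + √(36 + 4900) + 70) = -3*(-6 + √4936 + 70) = -3*(-6 + 2*√1234 + 70) = -3*(64 + 2*√1234) = -192 - 6*√1234)
16906 - v(-68) = 16906 - (-192 - 6*√1234) = 16906 + (192 + 6*√1234) = 17098 + 6*√1234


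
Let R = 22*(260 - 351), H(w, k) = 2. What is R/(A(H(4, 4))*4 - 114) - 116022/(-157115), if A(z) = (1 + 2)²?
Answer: 12445921/471345 ≈ 26.405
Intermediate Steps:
A(z) = 9 (A(z) = 3² = 9)
R = -2002 (R = 22*(-91) = -2002)
R/(A(H(4, 4))*4 - 114) - 116022/(-157115) = -2002/(9*4 - 114) - 116022/(-157115) = -2002/(36 - 114) - 116022*(-1/157115) = -2002/(-78) + 116022/157115 = -2002*(-1/78) + 116022/157115 = 77/3 + 116022/157115 = 12445921/471345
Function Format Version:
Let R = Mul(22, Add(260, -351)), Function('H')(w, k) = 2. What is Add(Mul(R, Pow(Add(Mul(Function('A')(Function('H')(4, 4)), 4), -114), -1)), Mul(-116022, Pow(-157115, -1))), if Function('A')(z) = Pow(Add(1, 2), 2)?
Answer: Rational(12445921, 471345) ≈ 26.405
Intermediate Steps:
Function('A')(z) = 9 (Function('A')(z) = Pow(3, 2) = 9)
R = -2002 (R = Mul(22, -91) = -2002)
Add(Mul(R, Pow(Add(Mul(Function('A')(Function('H')(4, 4)), 4), -114), -1)), Mul(-116022, Pow(-157115, -1))) = Add(Mul(-2002, Pow(Add(Mul(9, 4), -114), -1)), Mul(-116022, Pow(-157115, -1))) = Add(Mul(-2002, Pow(Add(36, -114), -1)), Mul(-116022, Rational(-1, 157115))) = Add(Mul(-2002, Pow(-78, -1)), Rational(116022, 157115)) = Add(Mul(-2002, Rational(-1, 78)), Rational(116022, 157115)) = Add(Rational(77, 3), Rational(116022, 157115)) = Rational(12445921, 471345)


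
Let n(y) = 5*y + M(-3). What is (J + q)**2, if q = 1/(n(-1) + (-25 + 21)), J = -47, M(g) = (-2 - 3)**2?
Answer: 564001/256 ≈ 2203.1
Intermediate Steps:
M(g) = 25 (M(g) = (-5)**2 = 25)
n(y) = 25 + 5*y (n(y) = 5*y + 25 = 25 + 5*y)
q = 1/16 (q = 1/((25 + 5*(-1)) + (-25 + 21)) = 1/((25 - 5) - 4) = 1/(20 - 4) = 1/16 ≈ 0.062500)
(J + q)**2 = (-47 + 1/16)**2 = (-751/16)**2 = 564001/256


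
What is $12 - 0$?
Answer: $12$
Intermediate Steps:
$12 - 0 = 12 + 0 = 12$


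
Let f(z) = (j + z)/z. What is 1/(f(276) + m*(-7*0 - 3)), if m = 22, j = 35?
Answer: -276/17905 ≈ -0.015415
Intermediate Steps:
f(z) = (35 + z)/z
1/(f(276) + m*(-7*0 - 3)) = 1/((35 + 276)/276 + 22*(-7*0 - 3)) = 1/((1/276)*311 + 22*(0 - 3)) = 1/(311/276 + 22*(-3)) = 1/(311/276 - 66) = 1/(-17905/276) = -276/17905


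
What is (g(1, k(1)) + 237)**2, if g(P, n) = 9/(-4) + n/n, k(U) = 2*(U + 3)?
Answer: 889249/16 ≈ 55578.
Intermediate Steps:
k(U) = 6 + 2*U (k(U) = 2*(3 + U) = 6 + 2*U)
g(P, n) = -5/4 (g(P, n) = 9*(-1/4) + 1 = -9/4 + 1 = -5/4)
(g(1, k(1)) + 237)**2 = (-5/4 + 237)**2 = (943/4)**2 = 889249/16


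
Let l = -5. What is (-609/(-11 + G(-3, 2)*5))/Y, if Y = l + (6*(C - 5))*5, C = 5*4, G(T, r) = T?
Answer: 609/11570 ≈ 0.052636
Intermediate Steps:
C = 20
Y = 445 (Y = -5 + (6*(20 - 5))*5 = -5 + (6*15)*5 = -5 + 90*5 = -5 + 450 = 445)
(-609/(-11 + G(-3, 2)*5))/Y = -609/(-11 - 3*5)/445 = -609/(-11 - 15)*(1/445) = -609/(-26)*(1/445) = -609*(-1/26)*(1/445) = (609/26)*(1/445) = 609/11570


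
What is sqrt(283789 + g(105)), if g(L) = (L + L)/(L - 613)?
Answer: sqrt(18308904454)/254 ≈ 532.72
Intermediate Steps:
g(L) = 2*L/(-613 + L) (g(L) = (2*L)/(-613 + L) = 2*L/(-613 + L))
sqrt(283789 + g(105)) = sqrt(283789 + 2*105/(-613 + 105)) = sqrt(283789 + 2*105/(-508)) = sqrt(283789 + 2*105*(-1/508)) = sqrt(283789 - 105/254) = sqrt(72082301/254) = sqrt(18308904454)/254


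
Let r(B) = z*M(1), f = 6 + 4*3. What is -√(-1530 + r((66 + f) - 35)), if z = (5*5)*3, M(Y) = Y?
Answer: -I*√1455 ≈ -38.144*I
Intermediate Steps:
f = 18 (f = 6 + 12 = 18)
z = 75 (z = 25*3 = 75)
r(B) = 75 (r(B) = 75*1 = 75)
-√(-1530 + r((66 + f) - 35)) = -√(-1530 + 75) = -√(-1455) = -I*√1455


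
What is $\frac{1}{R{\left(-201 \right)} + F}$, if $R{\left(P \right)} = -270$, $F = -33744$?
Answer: $- \frac{1}{34014} \approx -2.94 \cdot 10^{-5}$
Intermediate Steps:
$\frac{1}{R{\left(-201 \right)} + F} = \frac{1}{-270 - 33744} = \frac{1}{-34014} = - \frac{1}{34014}$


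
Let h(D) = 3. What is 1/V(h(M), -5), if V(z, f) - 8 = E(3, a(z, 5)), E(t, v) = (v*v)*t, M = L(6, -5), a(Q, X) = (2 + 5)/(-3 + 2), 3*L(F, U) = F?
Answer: 1/155 ≈ 0.0064516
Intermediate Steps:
L(F, U) = F/3
a(Q, X) = -7 (a(Q, X) = 7/(-1) = 7*(-1) = -7)
M = 2 (M = (⅓)*6 = 2)
E(t, v) = t*v² (E(t, v) = v²*t = t*v²)
V(z, f) = 155 (V(z, f) = 8 + 3*(-7)² = 8 + 3*49 = 8 + 147 = 155)
1/V(h(M), -5) = 1/155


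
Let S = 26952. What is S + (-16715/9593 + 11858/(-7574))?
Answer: 139858671890/5189813 ≈ 26949.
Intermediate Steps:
S + (-16715/9593 + 11858/(-7574)) = 26952 + (-16715/9593 + 11858/(-7574)) = 26952 + (-16715*1/9593 + 11858*(-1/7574)) = 26952 + (-16715/9593 - 847/541) = 26952 - 17168086/5189813 = 139858671890/5189813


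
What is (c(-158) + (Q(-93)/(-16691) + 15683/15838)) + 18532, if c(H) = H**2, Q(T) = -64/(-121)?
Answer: 1391320783432609/31986599018 ≈ 43497.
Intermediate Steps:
Q(T) = 64/121 (Q(T) = -64*(-1/121) = 64/121)
(c(-158) + (Q(-93)/(-16691) + 15683/15838)) + 18532 = ((-158)**2 + ((64/121)/(-16691) + 15683/15838)) + 18532 = (24964 + ((64/121)*(-1/16691) + 15683*(1/15838))) + 18532 = (24964 + (-64/2019611 + 15683/15838)) + 18532 = (24964 + 31672545681/31986599018) + 18532 = 798545130431033/31986599018 + 18532 = 1391320783432609/31986599018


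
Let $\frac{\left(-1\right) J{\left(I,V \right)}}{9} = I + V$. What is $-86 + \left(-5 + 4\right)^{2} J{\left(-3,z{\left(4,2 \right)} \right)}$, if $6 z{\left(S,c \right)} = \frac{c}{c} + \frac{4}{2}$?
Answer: $- \frac{127}{2} \approx -63.5$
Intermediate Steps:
$z{\left(S,c \right)} = \frac{1}{2}$ ($z{\left(S,c \right)} = \frac{\frac{c}{c} + \frac{4}{2}}{6} = \frac{1 + 4 \cdot \frac{1}{2}}{6} = \frac{1 + 2}{6} = \frac{1}{6} \cdot 3 = \frac{1}{2}$)
$J{\left(I,V \right)} = - 9 I - 9 V$ ($J{\left(I,V \right)} = - 9 \left(I + V\right) = - 9 I - 9 V$)
$-86 + \left(-5 + 4\right)^{2} J{\left(-3,z{\left(4,2 \right)} \right)} = -86 + \left(-5 + 4\right)^{2} \left(\left(-9\right) \left(-3\right) - \frac{9}{2}\right) = -86 + \left(-1\right)^{2} \left(27 - \frac{9}{2}\right) = -86 + 1 \cdot \frac{45}{2} = -86 + \frac{45}{2} = - \frac{127}{2}$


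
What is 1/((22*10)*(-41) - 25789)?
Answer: -1/34809 ≈ -2.8728e-5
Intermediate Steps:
1/((22*10)*(-41) - 25789) = 1/(220*(-41) - 25789) = 1/(-9020 - 25789) = 1/(-34809) = -1/34809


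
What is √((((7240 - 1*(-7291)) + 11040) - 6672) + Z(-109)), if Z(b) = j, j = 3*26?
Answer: √18977 ≈ 137.76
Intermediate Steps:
j = 78
Z(b) = 78
√((((7240 - 1*(-7291)) + 11040) - 6672) + Z(-109)) = √((((7240 - 1*(-7291)) + 11040) - 6672) + 78) = √((((7240 + 7291) + 11040) - 6672) + 78) = √(((14531 + 11040) - 6672) + 78) = √((25571 - 6672) + 78) = √(18899 + 78) = √18977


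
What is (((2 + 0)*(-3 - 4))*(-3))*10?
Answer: 420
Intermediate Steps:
(((2 + 0)*(-3 - 4))*(-3))*10 = ((2*(-7))*(-3))*10 = -14*(-3)*10 = 42*10 = 420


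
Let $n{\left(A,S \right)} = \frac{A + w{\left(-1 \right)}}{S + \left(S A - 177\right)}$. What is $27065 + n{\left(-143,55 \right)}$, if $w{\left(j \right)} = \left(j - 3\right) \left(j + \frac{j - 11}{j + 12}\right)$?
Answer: $\frac{2377851186}{87857} \approx 27065.0$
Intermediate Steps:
$w{\left(j \right)} = \left(-3 + j\right) \left(j + \frac{-11 + j}{12 + j}\right)$
$n{\left(A,S \right)} = \frac{\frac{92}{11} + A}{-177 + S + A S}$ ($n{\left(A,S \right)} = \frac{A + \frac{33 + \left(-1\right)^{3} - -50 + 10 \left(-1\right)^{2}}{12 - 1}}{S + \left(S A - 177\right)} = \frac{A + \frac{33 - 1 + 50 + 10 \cdot 1}{11}}{S + \left(A S - 177\right)} = \frac{A + \frac{33 - 1 + 50 + 10}{11}}{S + \left(-177 + A S\right)} = \frac{A + \frac{1}{11} \cdot 92}{-177 + S + A S} = \frac{A + \frac{92}{11}}{-177 + S + A S} = \frac{\frac{92}{11} + A}{-177 + S + A S}$)
$27065 + n{\left(-143,55 \right)} = 27065 + \frac{\frac{92}{11} - 143}{-177 + 55 - 7865} = 27065 + \frac{1}{-177 + 55 - 7865} \left(- \frac{1481}{11}\right) = 27065 + \frac{1}{-7987} \left(- \frac{1481}{11}\right) = 27065 - - \frac{1481}{87857} = 27065 + \frac{1481}{87857} = \frac{2377851186}{87857}$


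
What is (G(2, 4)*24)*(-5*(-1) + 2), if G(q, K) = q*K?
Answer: 1344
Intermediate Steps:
G(q, K) = K*q
(G(2, 4)*24)*(-5*(-1) + 2) = ((4*2)*24)*(-5*(-1) + 2) = (8*24)*(5 + 2) = 192*7 = 1344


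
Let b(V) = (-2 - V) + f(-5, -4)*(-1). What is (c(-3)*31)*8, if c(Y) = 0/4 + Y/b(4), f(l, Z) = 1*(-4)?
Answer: 372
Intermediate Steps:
f(l, Z) = -4
b(V) = 2 - V (b(V) = (-2 - V) - 4*(-1) = (-2 - V) + 4 = 2 - V)
c(Y) = -Y/2 (c(Y) = 0/4 + Y/(2 - 1*4) = 0*(¼) + Y/(2 - 4) = 0 + Y/(-2) = 0 + Y*(-½) = 0 - Y/2 = -Y/2)
(c(-3)*31)*8 = (-½*(-3)*31)*8 = ((3/2)*31)*8 = (93/2)*8 = 372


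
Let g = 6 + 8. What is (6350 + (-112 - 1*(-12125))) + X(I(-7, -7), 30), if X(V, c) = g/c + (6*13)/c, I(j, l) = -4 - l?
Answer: 275491/15 ≈ 18366.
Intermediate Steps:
g = 14
X(V, c) = 92/c (X(V, c) = 14/c + (6*13)/c = 14/c + 78/c = 92/c)
(6350 + (-112 - 1*(-12125))) + X(I(-7, -7), 30) = (6350 + (-112 - 1*(-12125))) + 92/30 = (6350 + (-112 + 12125)) + 92*(1/30) = (6350 + 12013) + 46/15 = 18363 + 46/15 = 275491/15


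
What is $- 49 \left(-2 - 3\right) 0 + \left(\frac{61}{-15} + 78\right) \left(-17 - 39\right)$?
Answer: $- \frac{62104}{15} \approx -4140.3$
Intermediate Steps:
$- 49 \left(-2 - 3\right) 0 + \left(\frac{61}{-15} + 78\right) \left(-17 - 39\right) = - 49 \left(\left(-5\right) 0\right) + \left(61 \left(- \frac{1}{15}\right) + 78\right) \left(-56\right) = \left(-49\right) 0 + \left(- \frac{61}{15} + 78\right) \left(-56\right) = 0 + \frac{1109}{15} \left(-56\right) = 0 - \frac{62104}{15} = - \frac{62104}{15}$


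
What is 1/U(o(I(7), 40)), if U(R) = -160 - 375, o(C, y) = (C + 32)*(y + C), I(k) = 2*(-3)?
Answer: -1/535 ≈ -0.0018692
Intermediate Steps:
I(k) = -6
o(C, y) = (32 + C)*(C + y)
U(R) = -535
1/U(o(I(7), 40)) = 1/(-535) = -1/535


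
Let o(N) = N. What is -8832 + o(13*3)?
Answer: -8793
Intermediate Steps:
-8832 + o(13*3) = -8832 + 13*3 = -8832 + 39 = -8793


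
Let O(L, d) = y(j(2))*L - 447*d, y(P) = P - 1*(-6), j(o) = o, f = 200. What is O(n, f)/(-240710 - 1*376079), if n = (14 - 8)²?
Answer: 89112/616789 ≈ 0.14448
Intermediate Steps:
y(P) = 6 + P (y(P) = P + 6 = 6 + P)
n = 36 (n = 6² = 36)
O(L, d) = -447*d + 8*L (O(L, d) = (6 + 2)*L - 447*d = 8*L - 447*d = -447*d + 8*L)
O(n, f)/(-240710 - 1*376079) = (-447*200 + 8*36)/(-240710 - 1*376079) = (-89400 + 288)/(-240710 - 376079) = -89112/(-616789) = -89112*(-1/616789) = 89112/616789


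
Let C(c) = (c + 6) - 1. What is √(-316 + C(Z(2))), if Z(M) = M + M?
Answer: I*√307 ≈ 17.521*I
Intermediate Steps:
Z(M) = 2*M
C(c) = 5 + c (C(c) = (6 + c) - 1 = 5 + c)
√(-316 + C(Z(2))) = √(-316 + (5 + 2*2)) = √(-316 + (5 + 4)) = √(-316 + 9) = √(-307) = I*√307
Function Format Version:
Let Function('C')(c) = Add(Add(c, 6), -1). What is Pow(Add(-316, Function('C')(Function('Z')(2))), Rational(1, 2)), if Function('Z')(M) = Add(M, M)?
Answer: Mul(I, Pow(307, Rational(1, 2))) ≈ Mul(17.521, I)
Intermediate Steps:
Function('Z')(M) = Mul(2, M)
Function('C')(c) = Add(5, c) (Function('C')(c) = Add(Add(6, c), -1) = Add(5, c))
Pow(Add(-316, Function('C')(Function('Z')(2))), Rational(1, 2)) = Pow(Add(-316, Add(5, Mul(2, 2))), Rational(1, 2)) = Pow(Add(-316, Add(5, 4)), Rational(1, 2)) = Pow(Add(-316, 9), Rational(1, 2)) = Pow(-307, Rational(1, 2)) = Mul(I, Pow(307, Rational(1, 2)))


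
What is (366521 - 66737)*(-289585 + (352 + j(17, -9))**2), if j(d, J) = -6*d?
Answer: -68076449640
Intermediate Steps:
(366521 - 66737)*(-289585 + (352 + j(17, -9))**2) = (366521 - 66737)*(-289585 + (352 - 6*17)**2) = 299784*(-289585 + (352 - 102)**2) = 299784*(-289585 + 250**2) = 299784*(-289585 + 62500) = 299784*(-227085) = -68076449640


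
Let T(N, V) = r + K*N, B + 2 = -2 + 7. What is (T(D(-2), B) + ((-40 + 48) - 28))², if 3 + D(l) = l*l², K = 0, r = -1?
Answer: 441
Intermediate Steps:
B = 3 (B = -2 + (-2 + 7) = -2 + 5 = 3)
D(l) = -3 + l³ (D(l) = -3 + l*l² = -3 + l³)
T(N, V) = -1 (T(N, V) = -1 + 0*N = -1 + 0 = -1)
(T(D(-2), B) + ((-40 + 48) - 28))² = (-1 + ((-40 + 48) - 28))² = (-1 + (8 - 28))² = (-1 - 20)² = (-21)² = 441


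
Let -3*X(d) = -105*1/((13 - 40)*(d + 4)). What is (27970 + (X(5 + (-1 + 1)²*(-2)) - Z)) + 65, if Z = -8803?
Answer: 8951599/243 ≈ 36838.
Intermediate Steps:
X(d) = 35/(-108 - 27*d) (X(d) = -(-35)/((d + 4)*(13 - 40)) = -(-35)/((4 + d)*(-27)) = -(-35)/(-108 - 27*d) = 35/(-108 - 27*d))
(27970 + (X(5 + (-1 + 1)²*(-2)) - Z)) + 65 = (27970 + (-35/(108 + 27*(5 + (-1 + 1)²*(-2))) - 1*(-8803))) + 65 = (27970 + (-35/(108 + 27*(5 + 0²*(-2))) + 8803)) + 65 = (27970 + (-35/(108 + 27*(5 + 0*(-2))) + 8803)) + 65 = (27970 + (-35/(108 + 27*(5 + 0)) + 8803)) + 65 = (27970 + (-35/(108 + 27*5) + 8803)) + 65 = (27970 + (-35/(108 + 135) + 8803)) + 65 = (27970 + (-35/243 + 8803)) + 65 = (27970 + 2139094/243) + 65 = 8935804/243 + 65 = 8951599/243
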